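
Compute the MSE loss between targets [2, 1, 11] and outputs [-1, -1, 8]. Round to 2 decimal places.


Differences: [3, 2, 3]
Squared errors: [9, 4, 9]
Sum of squared errors = 22
MSE = 22 / 3 = 7.33

7.33


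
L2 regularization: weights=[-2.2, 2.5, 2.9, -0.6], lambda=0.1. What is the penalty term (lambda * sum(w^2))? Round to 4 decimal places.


Squaring each weight:
(-2.2)^2 = 4.84
2.5^2 = 6.25
2.9^2 = 8.41
(-0.6)^2 = 0.36
Sum of squares = 19.86
Penalty = 0.1 * 19.86 = 1.9860

1.9860


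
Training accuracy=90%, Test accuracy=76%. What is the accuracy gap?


Gap = train_accuracy - test_accuracy
= 90 - 76
= 14%
This gap suggests the model is overfitting.

14


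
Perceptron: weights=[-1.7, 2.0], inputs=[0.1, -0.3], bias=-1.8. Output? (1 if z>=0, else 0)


z = w . x + b
= -1.7*0.1 + 2.0*-0.3 + -1.8
= -0.17 + -0.6 + -1.8
= -0.77 + -1.8
= -2.57
Since z = -2.57 < 0, output = 0

0


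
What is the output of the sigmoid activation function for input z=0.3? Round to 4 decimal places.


sigmoid(z) = 1 / (1 + exp(-z))
exp(-(0.3)) = exp(-0.3) = 0.7408
1 + 0.7408 = 1.7408
1 / 1.7408 = 0.5744

0.5744


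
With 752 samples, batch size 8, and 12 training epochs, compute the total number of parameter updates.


Iterations per epoch = 752 / 8 = 94
Total updates = iterations_per_epoch * epochs
= 94 * 12
= 1128

1128


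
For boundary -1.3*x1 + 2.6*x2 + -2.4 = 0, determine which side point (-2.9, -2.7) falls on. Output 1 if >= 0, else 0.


Compute -1.3 * -2.9 + 2.6 * -2.7 + -2.4
= 3.77 + -7.02 + -2.4
= -5.65
Since -5.65 < 0, the point is on the negative side.

0


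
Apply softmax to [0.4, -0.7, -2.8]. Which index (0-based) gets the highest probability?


Softmax is a monotonic transformation, so it preserves the argmax.
We need to find the index of the maximum logit.
Index 0: 0.4
Index 1: -0.7
Index 2: -2.8
Maximum logit = 0.4 at index 0

0


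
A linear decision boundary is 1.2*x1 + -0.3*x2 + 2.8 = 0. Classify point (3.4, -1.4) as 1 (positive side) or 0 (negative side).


Compute 1.2 * 3.4 + -0.3 * -1.4 + 2.8
= 4.08 + 0.42 + 2.8
= 7.3
Since 7.3 >= 0, the point is on the positive side.

1


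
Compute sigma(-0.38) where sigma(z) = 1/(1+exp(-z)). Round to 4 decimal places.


sigmoid(z) = 1 / (1 + exp(-z))
exp(-(-0.38)) = exp(0.38) = 1.4623
1 + 1.4623 = 2.4623
1 / 2.4623 = 0.4061

0.4061


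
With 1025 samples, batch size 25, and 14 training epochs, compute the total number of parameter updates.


Iterations per epoch = 1025 / 25 = 41
Total updates = iterations_per_epoch * epochs
= 41 * 14
= 574

574


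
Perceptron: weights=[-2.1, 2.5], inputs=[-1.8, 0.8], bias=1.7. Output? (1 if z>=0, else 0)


z = w . x + b
= -2.1*-1.8 + 2.5*0.8 + 1.7
= 3.78 + 2.0 + 1.7
= 5.78 + 1.7
= 7.48
Since z = 7.48 >= 0, output = 1

1


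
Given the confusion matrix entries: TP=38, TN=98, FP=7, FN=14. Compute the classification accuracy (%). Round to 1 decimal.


Accuracy = (TP + TN) / (TP + TN + FP + FN) * 100
= (38 + 98) / (38 + 98 + 7 + 14)
= 136 / 157
= 0.8662
= 86.6%

86.6


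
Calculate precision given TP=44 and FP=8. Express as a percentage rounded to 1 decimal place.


Precision = TP / (TP + FP) * 100
= 44 / (44 + 8)
= 44 / 52
= 0.8462
= 84.6%

84.6


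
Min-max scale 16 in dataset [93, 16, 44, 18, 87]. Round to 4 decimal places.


Min = 16, Max = 93
Range = 93 - 16 = 77
Scaled = (x - min) / (max - min)
= (16 - 16) / 77
= 0 / 77
= 0.0000

0.0000


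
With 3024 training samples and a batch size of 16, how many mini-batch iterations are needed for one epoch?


Iterations per epoch = dataset_size / batch_size
= 3024 / 16
= 189

189


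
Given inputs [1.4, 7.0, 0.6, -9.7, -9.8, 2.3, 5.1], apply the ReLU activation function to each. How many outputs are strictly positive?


ReLU(x) = max(0, x) for each element:
ReLU(1.4) = 1.4
ReLU(7.0) = 7.0
ReLU(0.6) = 0.6
ReLU(-9.7) = 0
ReLU(-9.8) = 0
ReLU(2.3) = 2.3
ReLU(5.1) = 5.1
Active neurons (>0): 5

5


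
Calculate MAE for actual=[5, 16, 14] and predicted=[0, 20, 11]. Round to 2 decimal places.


Absolute errors: [5, 4, 3]
Sum of absolute errors = 12
MAE = 12 / 3 = 4.00

4.00


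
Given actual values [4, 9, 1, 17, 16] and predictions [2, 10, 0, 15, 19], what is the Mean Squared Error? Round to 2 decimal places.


Differences: [2, -1, 1, 2, -3]
Squared errors: [4, 1, 1, 4, 9]
Sum of squared errors = 19
MSE = 19 / 5 = 3.80

3.80


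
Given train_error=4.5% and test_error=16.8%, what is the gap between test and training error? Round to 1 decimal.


Generalization gap = test_error - train_error
= 16.8 - 4.5
= 12.3%
A large gap suggests overfitting.

12.3


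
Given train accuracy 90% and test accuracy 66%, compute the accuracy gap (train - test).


Gap = train_accuracy - test_accuracy
= 90 - 66
= 24%
This large gap strongly indicates overfitting.

24


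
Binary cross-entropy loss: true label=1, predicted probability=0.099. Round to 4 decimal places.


For y=1: Loss = -log(p)
= -log(0.099)
= -(-2.3126)
= 2.3126

2.3126


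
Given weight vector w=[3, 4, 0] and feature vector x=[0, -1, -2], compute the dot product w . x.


Element-wise products:
3 * 0 = 0
4 * -1 = -4
0 * -2 = 0
Sum = 0 + -4 + 0
= -4

-4


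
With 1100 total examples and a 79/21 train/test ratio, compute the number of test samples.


Train samples = 1100 * 79% = 869
Test samples = 1100 - 869
= 231

231


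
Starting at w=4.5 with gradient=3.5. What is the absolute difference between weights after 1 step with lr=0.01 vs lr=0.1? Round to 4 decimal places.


With lr=0.01: w_new = 4.5 - 0.01 * 3.5 = 4.465
With lr=0.1: w_new = 4.5 - 0.1 * 3.5 = 4.15
Absolute difference = |4.465 - 4.15|
= 0.3150

0.3150


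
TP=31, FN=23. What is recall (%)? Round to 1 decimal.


Recall = TP / (TP + FN) * 100
= 31 / (31 + 23)
= 31 / 54
= 0.5741
= 57.4%

57.4


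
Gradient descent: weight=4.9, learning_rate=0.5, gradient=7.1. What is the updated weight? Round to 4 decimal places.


w_new = w_old - lr * gradient
= 4.9 - 0.5 * 7.1
= 4.9 - (3.55)
= 1.3500

1.3500


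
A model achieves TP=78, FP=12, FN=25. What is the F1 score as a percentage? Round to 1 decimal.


Precision = TP / (TP + FP) = 78 / 90 = 0.8667
Recall = TP / (TP + FN) = 78 / 103 = 0.7573
F1 = 2 * P * R / (P + R)
= 2 * 0.8667 * 0.7573 / (0.8667 + 0.7573)
= 1.3126 / 1.6239
= 0.8083
As percentage: 80.8%

80.8


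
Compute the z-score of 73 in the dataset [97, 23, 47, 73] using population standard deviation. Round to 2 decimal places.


Mean = (97 + 23 + 47 + 73) / 4 = 60.0
Variance = sum((x_i - mean)^2) / n = 769.0
Std = sqrt(769.0) = 27.7308
Z = (x - mean) / std
= (73 - 60.0) / 27.7308
= 13.0 / 27.7308
= 0.47

0.47


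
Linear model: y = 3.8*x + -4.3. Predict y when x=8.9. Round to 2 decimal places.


y = 3.8 * 8.9 + (-4.3)
= 33.82 + (-4.3)
= 29.52

29.52


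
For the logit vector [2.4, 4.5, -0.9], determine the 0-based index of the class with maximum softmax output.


Softmax is a monotonic transformation, so it preserves the argmax.
We need to find the index of the maximum logit.
Index 0: 2.4
Index 1: 4.5
Index 2: -0.9
Maximum logit = 4.5 at index 1

1


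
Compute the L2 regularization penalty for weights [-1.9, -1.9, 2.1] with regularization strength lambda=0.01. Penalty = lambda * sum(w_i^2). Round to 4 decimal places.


Squaring each weight:
(-1.9)^2 = 3.61
(-1.9)^2 = 3.61
2.1^2 = 4.41
Sum of squares = 11.63
Penalty = 0.01 * 11.63 = 0.1163

0.1163


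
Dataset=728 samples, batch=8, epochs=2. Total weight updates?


Iterations per epoch = 728 / 8 = 91
Total updates = iterations_per_epoch * epochs
= 91 * 2
= 182

182


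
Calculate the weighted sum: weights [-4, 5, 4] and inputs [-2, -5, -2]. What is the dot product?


Element-wise products:
-4 * -2 = 8
5 * -5 = -25
4 * -2 = -8
Sum = 8 + -25 + -8
= -25

-25


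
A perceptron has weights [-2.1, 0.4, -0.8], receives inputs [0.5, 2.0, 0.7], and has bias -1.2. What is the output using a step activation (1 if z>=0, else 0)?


z = w . x + b
= -2.1*0.5 + 0.4*2.0 + -0.8*0.7 + -1.2
= -1.05 + 0.8 + -0.56 + -1.2
= -0.81 + -1.2
= -2.01
Since z = -2.01 < 0, output = 0

0


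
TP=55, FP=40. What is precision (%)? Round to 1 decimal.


Precision = TP / (TP + FP) * 100
= 55 / (55 + 40)
= 55 / 95
= 0.5789
= 57.9%

57.9


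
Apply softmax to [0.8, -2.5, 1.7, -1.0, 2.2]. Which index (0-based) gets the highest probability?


Softmax is a monotonic transformation, so it preserves the argmax.
We need to find the index of the maximum logit.
Index 0: 0.8
Index 1: -2.5
Index 2: 1.7
Index 3: -1.0
Index 4: 2.2
Maximum logit = 2.2 at index 4

4


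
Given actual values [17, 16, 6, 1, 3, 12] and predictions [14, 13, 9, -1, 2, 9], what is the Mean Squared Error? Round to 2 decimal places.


Differences: [3, 3, -3, 2, 1, 3]
Squared errors: [9, 9, 9, 4, 1, 9]
Sum of squared errors = 41
MSE = 41 / 6 = 6.83

6.83


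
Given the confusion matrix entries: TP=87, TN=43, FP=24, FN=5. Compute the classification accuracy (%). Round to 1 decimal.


Accuracy = (TP + TN) / (TP + TN + FP + FN) * 100
= (87 + 43) / (87 + 43 + 24 + 5)
= 130 / 159
= 0.8176
= 81.8%

81.8


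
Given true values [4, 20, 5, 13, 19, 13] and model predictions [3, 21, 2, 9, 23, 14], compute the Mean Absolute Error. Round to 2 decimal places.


Absolute errors: [1, 1, 3, 4, 4, 1]
Sum of absolute errors = 14
MAE = 14 / 6 = 2.33

2.33


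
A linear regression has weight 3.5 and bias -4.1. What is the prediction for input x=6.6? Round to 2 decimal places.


y = 3.5 * 6.6 + (-4.1)
= 23.1 + (-4.1)
= 19.00

19.00


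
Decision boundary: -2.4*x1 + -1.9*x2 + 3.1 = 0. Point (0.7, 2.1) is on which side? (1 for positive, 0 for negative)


Compute -2.4 * 0.7 + -1.9 * 2.1 + 3.1
= -1.68 + -3.99 + 3.1
= -2.57
Since -2.57 < 0, the point is on the negative side.

0


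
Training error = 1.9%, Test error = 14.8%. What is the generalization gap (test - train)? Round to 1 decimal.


Generalization gap = test_error - train_error
= 14.8 - 1.9
= 12.9%
A large gap suggests overfitting.

12.9


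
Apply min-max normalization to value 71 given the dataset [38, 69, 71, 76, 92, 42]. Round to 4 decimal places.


Min = 38, Max = 92
Range = 92 - 38 = 54
Scaled = (x - min) / (max - min)
= (71 - 38) / 54
= 33 / 54
= 0.6111

0.6111


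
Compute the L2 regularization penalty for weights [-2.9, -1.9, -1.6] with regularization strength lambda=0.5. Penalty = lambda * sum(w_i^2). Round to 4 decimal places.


Squaring each weight:
(-2.9)^2 = 8.41
(-1.9)^2 = 3.61
(-1.6)^2 = 2.56
Sum of squares = 14.58
Penalty = 0.5 * 14.58 = 7.2900

7.2900


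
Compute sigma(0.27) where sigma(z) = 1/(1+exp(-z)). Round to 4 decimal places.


sigmoid(z) = 1 / (1 + exp(-z))
exp(-(0.27)) = exp(-0.27) = 0.7634
1 + 0.7634 = 1.7634
1 / 1.7634 = 0.5671

0.5671


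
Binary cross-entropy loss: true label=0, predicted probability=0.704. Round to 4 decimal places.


For y=0: Loss = -log(1-p)
= -log(1 - 0.704)
= -log(0.296)
= -(-1.2174)
= 1.2174

1.2174


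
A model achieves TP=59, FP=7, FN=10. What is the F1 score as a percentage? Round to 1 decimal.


Precision = TP / (TP + FP) = 59 / 66 = 0.8939
Recall = TP / (TP + FN) = 59 / 69 = 0.8551
F1 = 2 * P * R / (P + R)
= 2 * 0.8939 * 0.8551 / (0.8939 + 0.8551)
= 1.5288 / 1.749
= 0.8741
As percentage: 87.4%

87.4


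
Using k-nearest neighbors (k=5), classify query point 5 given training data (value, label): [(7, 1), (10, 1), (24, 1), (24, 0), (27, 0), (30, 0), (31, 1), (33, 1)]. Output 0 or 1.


Distances from query 5:
Point 7 (class 1): distance = 2
Point 10 (class 1): distance = 5
Point 24 (class 0): distance = 19
Point 24 (class 1): distance = 19
Point 27 (class 0): distance = 22
K=5 nearest neighbors: classes = [1, 1, 0, 1, 0]
Votes for class 1: 3 / 5
Majority vote => class 1

1


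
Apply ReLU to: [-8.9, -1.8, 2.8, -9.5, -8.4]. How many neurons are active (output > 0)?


ReLU(x) = max(0, x) for each element:
ReLU(-8.9) = 0
ReLU(-1.8) = 0
ReLU(2.8) = 2.8
ReLU(-9.5) = 0
ReLU(-8.4) = 0
Active neurons (>0): 1

1


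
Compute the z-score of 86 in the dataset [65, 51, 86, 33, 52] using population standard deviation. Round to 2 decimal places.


Mean = (65 + 51 + 86 + 33 + 52) / 5 = 57.4
Variance = sum((x_i - mean)^2) / n = 308.24
Std = sqrt(308.24) = 17.5568
Z = (x - mean) / std
= (86 - 57.4) / 17.5568
= 28.6 / 17.5568
= 1.63

1.63


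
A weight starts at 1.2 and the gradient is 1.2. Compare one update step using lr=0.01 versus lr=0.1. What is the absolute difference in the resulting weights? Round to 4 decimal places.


With lr=0.01: w_new = 1.2 - 0.01 * 1.2 = 1.188
With lr=0.1: w_new = 1.2 - 0.1 * 1.2 = 1.08
Absolute difference = |1.188 - 1.08|
= 0.1080

0.1080


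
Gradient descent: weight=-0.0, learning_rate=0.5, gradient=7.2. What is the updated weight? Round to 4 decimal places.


w_new = w_old - lr * gradient
= -0.0 - 0.5 * 7.2
= -0.0 - (3.6)
= -3.6000

-3.6000


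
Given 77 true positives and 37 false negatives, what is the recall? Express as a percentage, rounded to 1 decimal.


Recall = TP / (TP + FN) * 100
= 77 / (77 + 37)
= 77 / 114
= 0.6754
= 67.5%

67.5


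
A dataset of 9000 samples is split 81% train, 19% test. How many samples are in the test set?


Train samples = 9000 * 81% = 7290
Test samples = 9000 - 7290
= 1710

1710


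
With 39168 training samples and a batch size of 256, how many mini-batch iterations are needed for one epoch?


Iterations per epoch = dataset_size / batch_size
= 39168 / 256
= 153

153


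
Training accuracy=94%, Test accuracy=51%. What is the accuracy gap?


Gap = train_accuracy - test_accuracy
= 94 - 51
= 43%
This large gap strongly indicates overfitting.

43


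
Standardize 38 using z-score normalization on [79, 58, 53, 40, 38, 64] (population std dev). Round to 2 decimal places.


Mean = (79 + 58 + 53 + 40 + 38 + 64) / 6 = 55.3333
Variance = sum((x_i - mean)^2) / n = 197.2222
Std = sqrt(197.2222) = 14.0436
Z = (x - mean) / std
= (38 - 55.3333) / 14.0436
= -17.3333 / 14.0436
= -1.23

-1.23


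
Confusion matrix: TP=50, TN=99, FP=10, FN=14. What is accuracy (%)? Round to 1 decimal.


Accuracy = (TP + TN) / (TP + TN + FP + FN) * 100
= (50 + 99) / (50 + 99 + 10 + 14)
= 149 / 173
= 0.8613
= 86.1%

86.1


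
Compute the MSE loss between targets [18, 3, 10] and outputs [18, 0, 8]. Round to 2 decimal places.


Differences: [0, 3, 2]
Squared errors: [0, 9, 4]
Sum of squared errors = 13
MSE = 13 / 3 = 4.33

4.33


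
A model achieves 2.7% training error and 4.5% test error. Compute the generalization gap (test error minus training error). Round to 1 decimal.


Generalization gap = test_error - train_error
= 4.5 - 2.7
= 1.8%
A small gap suggests good generalization.

1.8


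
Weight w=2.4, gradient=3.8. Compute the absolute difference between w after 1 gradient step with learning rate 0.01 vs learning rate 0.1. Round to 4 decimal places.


With lr=0.01: w_new = 2.4 - 0.01 * 3.8 = 2.362
With lr=0.1: w_new = 2.4 - 0.1 * 3.8 = 2.02
Absolute difference = |2.362 - 2.02|
= 0.3420

0.3420


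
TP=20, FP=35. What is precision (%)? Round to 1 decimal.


Precision = TP / (TP + FP) * 100
= 20 / (20 + 35)
= 20 / 55
= 0.3636
= 36.4%

36.4


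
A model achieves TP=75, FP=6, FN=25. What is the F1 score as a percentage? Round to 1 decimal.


Precision = TP / (TP + FP) = 75 / 81 = 0.9259
Recall = TP / (TP + FN) = 75 / 100 = 0.75
F1 = 2 * P * R / (P + R)
= 2 * 0.9259 * 0.75 / (0.9259 + 0.75)
= 1.3889 / 1.6759
= 0.8287
As percentage: 82.9%

82.9


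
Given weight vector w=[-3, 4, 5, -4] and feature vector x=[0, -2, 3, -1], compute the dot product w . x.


Element-wise products:
-3 * 0 = 0
4 * -2 = -8
5 * 3 = 15
-4 * -1 = 4
Sum = 0 + -8 + 15 + 4
= 11

11


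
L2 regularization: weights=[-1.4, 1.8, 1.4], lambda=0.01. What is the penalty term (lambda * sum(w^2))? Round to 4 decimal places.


Squaring each weight:
(-1.4)^2 = 1.96
1.8^2 = 3.24
1.4^2 = 1.96
Sum of squares = 7.16
Penalty = 0.01 * 7.16 = 0.0716

0.0716


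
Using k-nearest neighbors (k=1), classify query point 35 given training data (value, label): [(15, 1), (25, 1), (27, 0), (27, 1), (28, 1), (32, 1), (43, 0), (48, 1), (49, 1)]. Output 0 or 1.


Distances from query 35:
Point 32 (class 1): distance = 3
K=1 nearest neighbors: classes = [1]
Votes for class 1: 1 / 1
Majority vote => class 1

1


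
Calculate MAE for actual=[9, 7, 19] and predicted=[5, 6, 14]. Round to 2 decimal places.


Absolute errors: [4, 1, 5]
Sum of absolute errors = 10
MAE = 10 / 3 = 3.33

3.33


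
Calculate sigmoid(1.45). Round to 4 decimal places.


sigmoid(z) = 1 / (1 + exp(-z))
exp(-(1.45)) = exp(-1.45) = 0.2346
1 + 0.2346 = 1.2346
1 / 1.2346 = 0.8100

0.8100


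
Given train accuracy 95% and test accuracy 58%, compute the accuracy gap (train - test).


Gap = train_accuracy - test_accuracy
= 95 - 58
= 37%
This large gap strongly indicates overfitting.

37


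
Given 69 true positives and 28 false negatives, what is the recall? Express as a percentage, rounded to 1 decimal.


Recall = TP / (TP + FN) * 100
= 69 / (69 + 28)
= 69 / 97
= 0.7113
= 71.1%

71.1


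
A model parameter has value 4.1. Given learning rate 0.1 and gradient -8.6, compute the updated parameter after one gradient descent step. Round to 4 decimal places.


w_new = w_old - lr * gradient
= 4.1 - 0.1 * -8.6
= 4.1 - (-0.86)
= 4.9600

4.9600


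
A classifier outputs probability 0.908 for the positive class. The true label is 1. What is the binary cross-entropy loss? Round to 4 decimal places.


For y=1: Loss = -log(p)
= -log(0.908)
= -(-0.0965)
= 0.0965

0.0965


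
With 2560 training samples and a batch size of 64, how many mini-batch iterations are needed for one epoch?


Iterations per epoch = dataset_size / batch_size
= 2560 / 64
= 40

40


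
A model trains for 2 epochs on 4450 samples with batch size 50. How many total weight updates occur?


Iterations per epoch = 4450 / 50 = 89
Total updates = iterations_per_epoch * epochs
= 89 * 2
= 178

178


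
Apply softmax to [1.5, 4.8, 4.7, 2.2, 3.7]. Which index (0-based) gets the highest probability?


Softmax is a monotonic transformation, so it preserves the argmax.
We need to find the index of the maximum logit.
Index 0: 1.5
Index 1: 4.8
Index 2: 4.7
Index 3: 2.2
Index 4: 3.7
Maximum logit = 4.8 at index 1

1


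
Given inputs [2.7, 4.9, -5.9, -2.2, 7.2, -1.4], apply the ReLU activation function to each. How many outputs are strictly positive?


ReLU(x) = max(0, x) for each element:
ReLU(2.7) = 2.7
ReLU(4.9) = 4.9
ReLU(-5.9) = 0
ReLU(-2.2) = 0
ReLU(7.2) = 7.2
ReLU(-1.4) = 0
Active neurons (>0): 3

3


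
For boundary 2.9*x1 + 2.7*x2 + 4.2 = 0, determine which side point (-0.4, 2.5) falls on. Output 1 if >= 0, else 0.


Compute 2.9 * -0.4 + 2.7 * 2.5 + 4.2
= -1.16 + 6.75 + 4.2
= 9.79
Since 9.79 >= 0, the point is on the positive side.

1


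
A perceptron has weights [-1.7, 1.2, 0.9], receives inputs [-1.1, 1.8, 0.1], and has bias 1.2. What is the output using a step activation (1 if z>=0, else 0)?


z = w . x + b
= -1.7*-1.1 + 1.2*1.8 + 0.9*0.1 + 1.2
= 1.87 + 2.16 + 0.09 + 1.2
= 4.12 + 1.2
= 5.32
Since z = 5.32 >= 0, output = 1

1


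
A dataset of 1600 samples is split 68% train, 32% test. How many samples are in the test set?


Train samples = 1600 * 68% = 1088
Test samples = 1600 - 1088
= 512

512


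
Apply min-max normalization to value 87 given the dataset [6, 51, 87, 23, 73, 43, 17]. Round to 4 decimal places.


Min = 6, Max = 87
Range = 87 - 6 = 81
Scaled = (x - min) / (max - min)
= (87 - 6) / 81
= 81 / 81
= 1.0000

1.0000


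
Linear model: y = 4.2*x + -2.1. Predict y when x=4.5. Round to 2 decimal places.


y = 4.2 * 4.5 + (-2.1)
= 18.9 + (-2.1)
= 16.80

16.80


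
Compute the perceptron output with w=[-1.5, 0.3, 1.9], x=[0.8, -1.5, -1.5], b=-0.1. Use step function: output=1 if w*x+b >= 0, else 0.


z = w . x + b
= -1.5*0.8 + 0.3*-1.5 + 1.9*-1.5 + -0.1
= -1.2 + -0.45 + -2.85 + -0.1
= -4.5 + -0.1
= -4.6
Since z = -4.6 < 0, output = 0

0


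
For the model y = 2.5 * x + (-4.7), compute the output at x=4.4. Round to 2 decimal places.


y = 2.5 * 4.4 + (-4.7)
= 11.0 + (-4.7)
= 6.30

6.30


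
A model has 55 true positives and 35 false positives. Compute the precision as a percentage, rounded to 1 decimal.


Precision = TP / (TP + FP) * 100
= 55 / (55 + 35)
= 55 / 90
= 0.6111
= 61.1%

61.1


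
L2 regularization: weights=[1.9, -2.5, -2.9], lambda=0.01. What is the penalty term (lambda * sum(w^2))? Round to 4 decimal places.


Squaring each weight:
1.9^2 = 3.61
(-2.5)^2 = 6.25
(-2.9)^2 = 8.41
Sum of squares = 18.27
Penalty = 0.01 * 18.27 = 0.1827

0.1827


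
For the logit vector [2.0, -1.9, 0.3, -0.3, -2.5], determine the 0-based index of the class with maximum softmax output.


Softmax is a monotonic transformation, so it preserves the argmax.
We need to find the index of the maximum logit.
Index 0: 2.0
Index 1: -1.9
Index 2: 0.3
Index 3: -0.3
Index 4: -2.5
Maximum logit = 2.0 at index 0

0


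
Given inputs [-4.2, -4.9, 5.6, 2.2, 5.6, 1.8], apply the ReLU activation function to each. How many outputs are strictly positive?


ReLU(x) = max(0, x) for each element:
ReLU(-4.2) = 0
ReLU(-4.9) = 0
ReLU(5.6) = 5.6
ReLU(2.2) = 2.2
ReLU(5.6) = 5.6
ReLU(1.8) = 1.8
Active neurons (>0): 4

4


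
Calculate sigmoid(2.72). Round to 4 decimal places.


sigmoid(z) = 1 / (1 + exp(-z))
exp(-(2.72)) = exp(-2.72) = 0.0659
1 + 0.0659 = 1.0659
1 / 1.0659 = 0.9382

0.9382


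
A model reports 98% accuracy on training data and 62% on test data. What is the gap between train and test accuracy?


Gap = train_accuracy - test_accuracy
= 98 - 62
= 36%
This large gap strongly indicates overfitting.

36


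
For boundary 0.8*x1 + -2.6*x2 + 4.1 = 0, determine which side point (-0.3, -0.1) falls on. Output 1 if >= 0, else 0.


Compute 0.8 * -0.3 + -2.6 * -0.1 + 4.1
= -0.24 + 0.26 + 4.1
= 4.12
Since 4.12 >= 0, the point is on the positive side.

1


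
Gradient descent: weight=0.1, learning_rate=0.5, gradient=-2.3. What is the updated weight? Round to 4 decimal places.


w_new = w_old - lr * gradient
= 0.1 - 0.5 * -2.3
= 0.1 - (-1.15)
= 1.2500

1.2500


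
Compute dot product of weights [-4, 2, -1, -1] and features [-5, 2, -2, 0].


Element-wise products:
-4 * -5 = 20
2 * 2 = 4
-1 * -2 = 2
-1 * 0 = 0
Sum = 20 + 4 + 2 + 0
= 26

26


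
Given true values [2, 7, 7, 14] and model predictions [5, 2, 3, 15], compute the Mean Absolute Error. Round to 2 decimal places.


Absolute errors: [3, 5, 4, 1]
Sum of absolute errors = 13
MAE = 13 / 4 = 3.25

3.25


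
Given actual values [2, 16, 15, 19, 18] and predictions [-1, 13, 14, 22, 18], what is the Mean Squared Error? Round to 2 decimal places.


Differences: [3, 3, 1, -3, 0]
Squared errors: [9, 9, 1, 9, 0]
Sum of squared errors = 28
MSE = 28 / 5 = 5.60

5.60


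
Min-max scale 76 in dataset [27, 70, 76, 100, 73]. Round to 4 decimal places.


Min = 27, Max = 100
Range = 100 - 27 = 73
Scaled = (x - min) / (max - min)
= (76 - 27) / 73
= 49 / 73
= 0.6712

0.6712


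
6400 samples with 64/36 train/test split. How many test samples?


Train samples = 6400 * 64% = 4096
Test samples = 6400 - 4096
= 2304

2304


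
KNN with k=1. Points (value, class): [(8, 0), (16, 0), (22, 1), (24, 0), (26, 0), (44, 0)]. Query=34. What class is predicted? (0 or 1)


Distances from query 34:
Point 26 (class 0): distance = 8
K=1 nearest neighbors: classes = [0]
Votes for class 1: 0 / 1
Majority vote => class 0

0


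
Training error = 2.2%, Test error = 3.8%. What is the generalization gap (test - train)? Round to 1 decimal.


Generalization gap = test_error - train_error
= 3.8 - 2.2
= 1.6%
A small gap suggests good generalization.

1.6


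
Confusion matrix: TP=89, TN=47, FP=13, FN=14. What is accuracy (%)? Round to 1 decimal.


Accuracy = (TP + TN) / (TP + TN + FP + FN) * 100
= (89 + 47) / (89 + 47 + 13 + 14)
= 136 / 163
= 0.8344
= 83.4%

83.4


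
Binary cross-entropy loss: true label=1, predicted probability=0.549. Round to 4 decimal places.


For y=1: Loss = -log(p)
= -log(0.549)
= -(-0.5997)
= 0.5997

0.5997


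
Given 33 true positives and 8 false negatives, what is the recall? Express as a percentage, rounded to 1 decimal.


Recall = TP / (TP + FN) * 100
= 33 / (33 + 8)
= 33 / 41
= 0.8049
= 80.5%

80.5


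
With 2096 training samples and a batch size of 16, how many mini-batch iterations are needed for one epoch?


Iterations per epoch = dataset_size / batch_size
= 2096 / 16
= 131

131


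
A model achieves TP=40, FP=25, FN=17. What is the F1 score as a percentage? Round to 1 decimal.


Precision = TP / (TP + FP) = 40 / 65 = 0.6154
Recall = TP / (TP + FN) = 40 / 57 = 0.7018
F1 = 2 * P * R / (P + R)
= 2 * 0.6154 * 0.7018 / (0.6154 + 0.7018)
= 0.8637 / 1.3171
= 0.6557
As percentage: 65.6%

65.6


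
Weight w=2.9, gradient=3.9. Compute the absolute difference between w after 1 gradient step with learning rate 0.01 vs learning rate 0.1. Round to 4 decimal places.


With lr=0.01: w_new = 2.9 - 0.01 * 3.9 = 2.861
With lr=0.1: w_new = 2.9 - 0.1 * 3.9 = 2.51
Absolute difference = |2.861 - 2.51|
= 0.3510

0.3510


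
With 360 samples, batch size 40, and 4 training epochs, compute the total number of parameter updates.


Iterations per epoch = 360 / 40 = 9
Total updates = iterations_per_epoch * epochs
= 9 * 4
= 36

36


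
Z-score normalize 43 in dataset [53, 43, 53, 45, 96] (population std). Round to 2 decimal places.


Mean = (53 + 43 + 53 + 45 + 96) / 5 = 58.0
Variance = sum((x_i - mean)^2) / n = 377.6
Std = sqrt(377.6) = 19.4319
Z = (x - mean) / std
= (43 - 58.0) / 19.4319
= -15.0 / 19.4319
= -0.77

-0.77


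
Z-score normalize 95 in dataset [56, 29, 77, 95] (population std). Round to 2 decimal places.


Mean = (56 + 29 + 77 + 95) / 4 = 64.25
Variance = sum((x_i - mean)^2) / n = 604.6875
Std = sqrt(604.6875) = 24.5904
Z = (x - mean) / std
= (95 - 64.25) / 24.5904
= 30.75 / 24.5904
= 1.25

1.25


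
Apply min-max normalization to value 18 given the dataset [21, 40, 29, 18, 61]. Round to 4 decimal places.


Min = 18, Max = 61
Range = 61 - 18 = 43
Scaled = (x - min) / (max - min)
= (18 - 18) / 43
= 0 / 43
= 0.0000

0.0000


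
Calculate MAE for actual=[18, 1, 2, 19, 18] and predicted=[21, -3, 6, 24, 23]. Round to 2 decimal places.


Absolute errors: [3, 4, 4, 5, 5]
Sum of absolute errors = 21
MAE = 21 / 5 = 4.20

4.20


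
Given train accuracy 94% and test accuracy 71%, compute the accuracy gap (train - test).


Gap = train_accuracy - test_accuracy
= 94 - 71
= 23%
This large gap strongly indicates overfitting.

23


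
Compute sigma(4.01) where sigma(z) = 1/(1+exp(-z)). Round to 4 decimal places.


sigmoid(z) = 1 / (1 + exp(-z))
exp(-(4.01)) = exp(-4.01) = 0.0181
1 + 0.0181 = 1.0181
1 / 1.0181 = 0.9822

0.9822


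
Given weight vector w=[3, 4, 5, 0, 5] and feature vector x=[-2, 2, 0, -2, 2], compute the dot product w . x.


Element-wise products:
3 * -2 = -6
4 * 2 = 8
5 * 0 = 0
0 * -2 = 0
5 * 2 = 10
Sum = -6 + 8 + 0 + 0 + 10
= 12

12


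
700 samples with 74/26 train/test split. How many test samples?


Train samples = 700 * 74% = 518
Test samples = 700 - 518
= 182

182


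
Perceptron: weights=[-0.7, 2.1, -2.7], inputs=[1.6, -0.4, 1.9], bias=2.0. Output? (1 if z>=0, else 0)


z = w . x + b
= -0.7*1.6 + 2.1*-0.4 + -2.7*1.9 + 2.0
= -1.12 + -0.84 + -5.13 + 2.0
= -7.09 + 2.0
= -5.09
Since z = -5.09 < 0, output = 0

0


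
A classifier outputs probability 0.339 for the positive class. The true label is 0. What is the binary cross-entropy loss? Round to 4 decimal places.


For y=0: Loss = -log(1-p)
= -log(1 - 0.339)
= -log(0.661)
= -(-0.414)
= 0.4140

0.4140


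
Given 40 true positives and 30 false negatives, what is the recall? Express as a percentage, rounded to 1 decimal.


Recall = TP / (TP + FN) * 100
= 40 / (40 + 30)
= 40 / 70
= 0.5714
= 57.1%

57.1


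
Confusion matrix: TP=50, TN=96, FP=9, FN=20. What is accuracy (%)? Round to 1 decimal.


Accuracy = (TP + TN) / (TP + TN + FP + FN) * 100
= (50 + 96) / (50 + 96 + 9 + 20)
= 146 / 175
= 0.8343
= 83.4%

83.4


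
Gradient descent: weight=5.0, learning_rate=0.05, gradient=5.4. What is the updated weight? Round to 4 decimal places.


w_new = w_old - lr * gradient
= 5.0 - 0.05 * 5.4
= 5.0 - (0.27)
= 4.7300

4.7300


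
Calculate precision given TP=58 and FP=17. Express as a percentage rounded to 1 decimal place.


Precision = TP / (TP + FP) * 100
= 58 / (58 + 17)
= 58 / 75
= 0.7733
= 77.3%

77.3


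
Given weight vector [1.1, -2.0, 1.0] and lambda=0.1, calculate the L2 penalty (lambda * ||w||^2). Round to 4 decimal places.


Squaring each weight:
1.1^2 = 1.21
(-2.0)^2 = 4.0
1.0^2 = 1.0
Sum of squares = 6.21
Penalty = 0.1 * 6.21 = 0.6210

0.6210


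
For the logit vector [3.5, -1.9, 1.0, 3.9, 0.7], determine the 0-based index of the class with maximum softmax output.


Softmax is a monotonic transformation, so it preserves the argmax.
We need to find the index of the maximum logit.
Index 0: 3.5
Index 1: -1.9
Index 2: 1.0
Index 3: 3.9
Index 4: 0.7
Maximum logit = 3.9 at index 3

3


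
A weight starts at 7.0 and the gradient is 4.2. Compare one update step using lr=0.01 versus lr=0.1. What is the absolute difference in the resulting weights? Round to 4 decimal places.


With lr=0.01: w_new = 7.0 - 0.01 * 4.2 = 6.958
With lr=0.1: w_new = 7.0 - 0.1 * 4.2 = 6.58
Absolute difference = |6.958 - 6.58|
= 0.3780

0.3780


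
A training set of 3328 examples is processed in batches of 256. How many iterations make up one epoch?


Iterations per epoch = dataset_size / batch_size
= 3328 / 256
= 13

13


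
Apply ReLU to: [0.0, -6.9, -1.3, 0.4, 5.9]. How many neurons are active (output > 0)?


ReLU(x) = max(0, x) for each element:
ReLU(0.0) = 0
ReLU(-6.9) = 0
ReLU(-1.3) = 0
ReLU(0.4) = 0.4
ReLU(5.9) = 5.9
Active neurons (>0): 2

2


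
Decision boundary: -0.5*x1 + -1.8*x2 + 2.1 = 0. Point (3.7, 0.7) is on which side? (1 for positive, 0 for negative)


Compute -0.5 * 3.7 + -1.8 * 0.7 + 2.1
= -1.85 + -1.26 + 2.1
= -1.01
Since -1.01 < 0, the point is on the negative side.

0


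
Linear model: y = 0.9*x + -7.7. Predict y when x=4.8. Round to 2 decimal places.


y = 0.9 * 4.8 + (-7.7)
= 4.32 + (-7.7)
= -3.38

-3.38


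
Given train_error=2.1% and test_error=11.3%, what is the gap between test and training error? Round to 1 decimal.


Generalization gap = test_error - train_error
= 11.3 - 2.1
= 9.2%
A moderate gap.

9.2


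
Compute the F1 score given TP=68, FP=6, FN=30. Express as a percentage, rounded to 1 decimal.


Precision = TP / (TP + FP) = 68 / 74 = 0.9189
Recall = TP / (TP + FN) = 68 / 98 = 0.6939
F1 = 2 * P * R / (P + R)
= 2 * 0.9189 * 0.6939 / (0.9189 + 0.6939)
= 1.2752 / 1.6128
= 0.7907
As percentage: 79.1%

79.1


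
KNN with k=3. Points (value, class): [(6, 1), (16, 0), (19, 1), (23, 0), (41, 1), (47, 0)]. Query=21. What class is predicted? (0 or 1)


Distances from query 21:
Point 23 (class 0): distance = 2
Point 19 (class 1): distance = 2
Point 16 (class 0): distance = 5
K=3 nearest neighbors: classes = [0, 1, 0]
Votes for class 1: 1 / 3
Majority vote => class 0

0


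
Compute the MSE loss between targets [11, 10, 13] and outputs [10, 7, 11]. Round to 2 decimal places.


Differences: [1, 3, 2]
Squared errors: [1, 9, 4]
Sum of squared errors = 14
MSE = 14 / 3 = 4.67

4.67


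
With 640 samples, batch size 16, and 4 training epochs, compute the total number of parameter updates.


Iterations per epoch = 640 / 16 = 40
Total updates = iterations_per_epoch * epochs
= 40 * 4
= 160

160


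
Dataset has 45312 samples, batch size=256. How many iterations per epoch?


Iterations per epoch = dataset_size / batch_size
= 45312 / 256
= 177

177


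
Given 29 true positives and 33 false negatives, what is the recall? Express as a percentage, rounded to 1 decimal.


Recall = TP / (TP + FN) * 100
= 29 / (29 + 33)
= 29 / 62
= 0.4677
= 46.8%

46.8


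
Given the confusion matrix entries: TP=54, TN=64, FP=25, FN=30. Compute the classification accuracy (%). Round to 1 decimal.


Accuracy = (TP + TN) / (TP + TN + FP + FN) * 100
= (54 + 64) / (54 + 64 + 25 + 30)
= 118 / 173
= 0.6821
= 68.2%

68.2


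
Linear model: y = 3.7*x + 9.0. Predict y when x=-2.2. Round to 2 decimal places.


y = 3.7 * -2.2 + (9.0)
= -8.14 + (9.0)
= 0.86

0.86


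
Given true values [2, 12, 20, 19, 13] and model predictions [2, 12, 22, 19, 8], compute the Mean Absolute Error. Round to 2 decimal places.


Absolute errors: [0, 0, 2, 0, 5]
Sum of absolute errors = 7
MAE = 7 / 5 = 1.40

1.40


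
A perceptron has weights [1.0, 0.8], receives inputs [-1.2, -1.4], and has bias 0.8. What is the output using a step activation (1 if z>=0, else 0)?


z = w . x + b
= 1.0*-1.2 + 0.8*-1.4 + 0.8
= -1.2 + -1.12 + 0.8
= -2.32 + 0.8
= -1.52
Since z = -1.52 < 0, output = 0

0


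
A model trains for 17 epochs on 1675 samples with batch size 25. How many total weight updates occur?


Iterations per epoch = 1675 / 25 = 67
Total updates = iterations_per_epoch * epochs
= 67 * 17
= 1139

1139


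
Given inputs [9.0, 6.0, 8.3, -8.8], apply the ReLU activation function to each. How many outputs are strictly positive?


ReLU(x) = max(0, x) for each element:
ReLU(9.0) = 9.0
ReLU(6.0) = 6.0
ReLU(8.3) = 8.3
ReLU(-8.8) = 0
Active neurons (>0): 3

3


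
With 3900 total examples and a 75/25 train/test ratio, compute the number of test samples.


Train samples = 3900 * 75% = 2925
Test samples = 3900 - 2925
= 975

975


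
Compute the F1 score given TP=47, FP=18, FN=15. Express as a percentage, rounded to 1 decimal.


Precision = TP / (TP + FP) = 47 / 65 = 0.7231
Recall = TP / (TP + FN) = 47 / 62 = 0.7581
F1 = 2 * P * R / (P + R)
= 2 * 0.7231 * 0.7581 / (0.7231 + 0.7581)
= 1.0963 / 1.4811
= 0.7402
As percentage: 74.0%

74.0


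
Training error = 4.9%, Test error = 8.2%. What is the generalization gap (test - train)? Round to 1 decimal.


Generalization gap = test_error - train_error
= 8.2 - 4.9
= 3.3%
A moderate gap.

3.3


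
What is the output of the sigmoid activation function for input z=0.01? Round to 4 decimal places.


sigmoid(z) = 1 / (1 + exp(-z))
exp(-(0.01)) = exp(-0.01) = 0.99
1 + 0.99 = 1.9901
1 / 1.9901 = 0.5025

0.5025


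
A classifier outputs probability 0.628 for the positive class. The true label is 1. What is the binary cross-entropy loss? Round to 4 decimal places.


For y=1: Loss = -log(p)
= -log(0.628)
= -(-0.4652)
= 0.4652

0.4652


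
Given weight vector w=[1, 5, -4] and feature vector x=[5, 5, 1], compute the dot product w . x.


Element-wise products:
1 * 5 = 5
5 * 5 = 25
-4 * 1 = -4
Sum = 5 + 25 + -4
= 26

26


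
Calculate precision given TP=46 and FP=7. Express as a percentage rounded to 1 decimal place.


Precision = TP / (TP + FP) * 100
= 46 / (46 + 7)
= 46 / 53
= 0.8679
= 86.8%

86.8


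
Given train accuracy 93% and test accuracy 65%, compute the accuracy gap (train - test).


Gap = train_accuracy - test_accuracy
= 93 - 65
= 28%
This large gap strongly indicates overfitting.

28


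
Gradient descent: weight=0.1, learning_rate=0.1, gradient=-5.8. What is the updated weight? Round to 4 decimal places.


w_new = w_old - lr * gradient
= 0.1 - 0.1 * -5.8
= 0.1 - (-0.58)
= 0.6800

0.6800


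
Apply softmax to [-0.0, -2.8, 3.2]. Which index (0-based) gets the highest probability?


Softmax is a monotonic transformation, so it preserves the argmax.
We need to find the index of the maximum logit.
Index 0: -0.0
Index 1: -2.8
Index 2: 3.2
Maximum logit = 3.2 at index 2

2


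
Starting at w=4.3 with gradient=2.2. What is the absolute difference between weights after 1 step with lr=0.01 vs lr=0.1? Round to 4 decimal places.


With lr=0.01: w_new = 4.3 - 0.01 * 2.2 = 4.278
With lr=0.1: w_new = 4.3 - 0.1 * 2.2 = 4.08
Absolute difference = |4.278 - 4.08|
= 0.1980

0.1980


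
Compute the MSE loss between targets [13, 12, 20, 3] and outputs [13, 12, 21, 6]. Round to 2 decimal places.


Differences: [0, 0, -1, -3]
Squared errors: [0, 0, 1, 9]
Sum of squared errors = 10
MSE = 10 / 4 = 2.50

2.50


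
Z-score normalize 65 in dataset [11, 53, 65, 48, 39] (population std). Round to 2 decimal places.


Mean = (11 + 53 + 65 + 48 + 39) / 5 = 43.2
Variance = sum((x_i - mean)^2) / n = 329.76
Std = sqrt(329.76) = 18.1593
Z = (x - mean) / std
= (65 - 43.2) / 18.1593
= 21.8 / 18.1593
= 1.20

1.20


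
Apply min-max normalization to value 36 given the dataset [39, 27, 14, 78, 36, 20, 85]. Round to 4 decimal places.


Min = 14, Max = 85
Range = 85 - 14 = 71
Scaled = (x - min) / (max - min)
= (36 - 14) / 71
= 22 / 71
= 0.3099

0.3099


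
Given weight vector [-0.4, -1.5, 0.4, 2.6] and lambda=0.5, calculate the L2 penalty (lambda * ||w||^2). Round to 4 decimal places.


Squaring each weight:
(-0.4)^2 = 0.16
(-1.5)^2 = 2.25
0.4^2 = 0.16
2.6^2 = 6.76
Sum of squares = 9.33
Penalty = 0.5 * 9.33 = 4.6650

4.6650


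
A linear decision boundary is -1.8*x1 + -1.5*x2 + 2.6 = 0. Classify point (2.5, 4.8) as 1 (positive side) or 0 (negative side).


Compute -1.8 * 2.5 + -1.5 * 4.8 + 2.6
= -4.5 + -7.2 + 2.6
= -9.1
Since -9.1 < 0, the point is on the negative side.

0


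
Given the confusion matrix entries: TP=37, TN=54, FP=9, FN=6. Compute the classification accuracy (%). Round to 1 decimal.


Accuracy = (TP + TN) / (TP + TN + FP + FN) * 100
= (37 + 54) / (37 + 54 + 9 + 6)
= 91 / 106
= 0.8585
= 85.8%

85.8


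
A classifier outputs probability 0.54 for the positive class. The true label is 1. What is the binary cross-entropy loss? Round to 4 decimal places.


For y=1: Loss = -log(p)
= -log(0.54)
= -(-0.6162)
= 0.6162

0.6162


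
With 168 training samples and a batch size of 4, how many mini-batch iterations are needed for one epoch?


Iterations per epoch = dataset_size / batch_size
= 168 / 4
= 42

42


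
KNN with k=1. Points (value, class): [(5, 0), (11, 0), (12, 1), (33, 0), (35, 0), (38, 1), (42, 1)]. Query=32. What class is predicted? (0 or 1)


Distances from query 32:
Point 33 (class 0): distance = 1
K=1 nearest neighbors: classes = [0]
Votes for class 1: 0 / 1
Majority vote => class 0

0


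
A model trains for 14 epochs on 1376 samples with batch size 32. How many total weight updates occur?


Iterations per epoch = 1376 / 32 = 43
Total updates = iterations_per_epoch * epochs
= 43 * 14
= 602

602


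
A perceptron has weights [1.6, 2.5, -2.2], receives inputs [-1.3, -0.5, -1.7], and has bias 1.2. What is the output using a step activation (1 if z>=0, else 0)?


z = w . x + b
= 1.6*-1.3 + 2.5*-0.5 + -2.2*-1.7 + 1.2
= -2.08 + -1.25 + 3.74 + 1.2
= 0.41 + 1.2
= 1.61
Since z = 1.61 >= 0, output = 1

1


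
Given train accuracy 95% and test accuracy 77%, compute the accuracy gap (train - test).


Gap = train_accuracy - test_accuracy
= 95 - 77
= 18%
This gap suggests the model is overfitting.

18


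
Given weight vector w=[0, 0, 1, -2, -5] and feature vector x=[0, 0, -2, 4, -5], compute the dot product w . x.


Element-wise products:
0 * 0 = 0
0 * 0 = 0
1 * -2 = -2
-2 * 4 = -8
-5 * -5 = 25
Sum = 0 + 0 + -2 + -8 + 25
= 15

15


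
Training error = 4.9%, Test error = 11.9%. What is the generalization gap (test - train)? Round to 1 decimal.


Generalization gap = test_error - train_error
= 11.9 - 4.9
= 7.0%
A moderate gap.

7.0


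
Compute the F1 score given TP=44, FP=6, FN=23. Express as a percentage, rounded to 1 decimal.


Precision = TP / (TP + FP) = 44 / 50 = 0.88
Recall = TP / (TP + FN) = 44 / 67 = 0.6567
F1 = 2 * P * R / (P + R)
= 2 * 0.88 * 0.6567 / (0.88 + 0.6567)
= 1.1558 / 1.5367
= 0.7521
As percentage: 75.2%

75.2
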